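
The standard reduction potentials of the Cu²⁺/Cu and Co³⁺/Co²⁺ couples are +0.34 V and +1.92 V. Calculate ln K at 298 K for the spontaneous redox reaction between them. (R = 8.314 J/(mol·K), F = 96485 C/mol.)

E°_cell = +1.92 − (+0.34) = 1.58 V, with n = 2 electrons transferred.
At equilibrium E = 0, so the Nernst equation gives ln K = nFE°/RT = (2)(96485)(1.58)/((8.314)(298)) = 123.06.

ln K = 123.1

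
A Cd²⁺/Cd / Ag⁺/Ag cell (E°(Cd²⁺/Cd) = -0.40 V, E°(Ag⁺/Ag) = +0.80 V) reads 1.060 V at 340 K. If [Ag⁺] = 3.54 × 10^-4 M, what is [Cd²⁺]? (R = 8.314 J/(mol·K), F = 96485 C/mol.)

0.0018 M

From the Nernst equation, ln Q = nF(E° − E)/RT = 2×96485×(1.20 − 1.060)/(8.314×340) = 9.557, so Q = 1.41 × 10^4.
With Q = [Cd²⁺]/[Ag⁺]^2 and the known concentrations, [Cd²⁺] in the numerator gives [Cd²⁺] = 0.0018 M.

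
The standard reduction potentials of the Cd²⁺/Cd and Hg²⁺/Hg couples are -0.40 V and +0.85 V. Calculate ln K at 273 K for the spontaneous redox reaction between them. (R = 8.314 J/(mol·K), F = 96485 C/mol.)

ln K = 106.3

E°_cell = +0.85 − (-0.40) = 1.25 V, with n = 2 electrons transferred.
At equilibrium E = 0, so the Nernst equation gives ln K = nFE°/RT = (2)(96485)(1.25)/((8.314)(273)) = 106.27.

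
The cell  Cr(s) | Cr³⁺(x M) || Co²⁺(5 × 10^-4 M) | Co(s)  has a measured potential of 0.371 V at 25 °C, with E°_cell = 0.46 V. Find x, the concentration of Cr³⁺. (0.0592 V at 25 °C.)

From the Nernst equation, log Q = n(E° − E)/0.0592 = 6(0.46 − 0.371)/0.0592 = 9.020, so Q = 1.05 × 10^9.
With Q = [Cr³⁺]^2/[Co²⁺]^3 and the known concentrations, [Cr³⁺]^2 in the numerator gives [Cr³⁺] = 0.36 M.

0.36 M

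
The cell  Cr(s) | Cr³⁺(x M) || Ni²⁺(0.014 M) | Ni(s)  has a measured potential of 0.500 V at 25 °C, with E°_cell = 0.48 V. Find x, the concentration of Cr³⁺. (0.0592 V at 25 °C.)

From the Nernst equation, log Q = n(E° − E)/0.0592 = 6(0.48 − 0.500)/0.0592 = -2.027, so Q = 0.00940.
With Q = [Cr³⁺]^2/[Ni²⁺]^3 and the known concentrations, [Cr³⁺]^2 in the numerator gives [Cr³⁺] = 1.6 × 10^-4 M.

1.6 × 10^-4 M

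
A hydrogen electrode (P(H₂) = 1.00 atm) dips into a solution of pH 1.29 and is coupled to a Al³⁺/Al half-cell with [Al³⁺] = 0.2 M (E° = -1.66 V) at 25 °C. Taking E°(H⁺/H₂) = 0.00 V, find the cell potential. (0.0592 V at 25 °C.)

The hydrogen couple is the cathode, so E°_cell = 1.66 V; n = 6.
[H⁺] = 10^(−1.29) = 0.051 M, and Q = [Al³⁺]^2·P(H₂)^3 / [H⁺]^6 = 2.2 × 10^6.
E = E° − (0.0592/6) log Q = 1.66 − (0.0592/6)(6.342) = 1.597 V.

1.60 V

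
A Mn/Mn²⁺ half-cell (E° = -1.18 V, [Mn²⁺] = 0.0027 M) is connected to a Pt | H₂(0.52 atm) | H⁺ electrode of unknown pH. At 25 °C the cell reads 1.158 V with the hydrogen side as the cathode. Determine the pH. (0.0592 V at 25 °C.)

E°_cell = 1.18 V and n = 2.
log Q = n(E° − E)/0.0592 = 2×(1.18 − 1.158)/0.0592 = 0.743.
With Q = [Mn²⁺]·P(H₂) / [H⁺]^2, solving for [H⁺] gives log[H⁺] = -1.798, so pH = 1.80.

pH = 1.80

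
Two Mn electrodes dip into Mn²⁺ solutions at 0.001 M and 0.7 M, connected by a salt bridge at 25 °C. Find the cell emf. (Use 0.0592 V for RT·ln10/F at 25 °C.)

Both half-cells are Mn²⁺/Mn, so E°_cell = 0. The concentrated side is the cathode; the cell reaction moves Mn²⁺ from high to low concentration with n = 2.
Q = [Mn²⁺]_dilute/[Mn²⁺]_conc = 0.001/0.7 = 0.00143.
E = 0 − (0.0592/2) log Q = −(0.0592/2)(-2.845) = 0.0842 V.

0.084 V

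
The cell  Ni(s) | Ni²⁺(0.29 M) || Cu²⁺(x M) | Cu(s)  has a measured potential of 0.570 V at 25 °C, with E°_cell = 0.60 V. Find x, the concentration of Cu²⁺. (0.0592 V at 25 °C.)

0.028 M

From the Nernst equation, log Q = n(E° − E)/0.0592 = 2(0.60 − 0.570)/0.0592 = 1.014, so Q = 10.3.
With Q = [Ni²⁺]/[Cu²⁺] and the known concentrations, [Cu²⁺] in the denominator gives [Cu²⁺] = 0.028 M.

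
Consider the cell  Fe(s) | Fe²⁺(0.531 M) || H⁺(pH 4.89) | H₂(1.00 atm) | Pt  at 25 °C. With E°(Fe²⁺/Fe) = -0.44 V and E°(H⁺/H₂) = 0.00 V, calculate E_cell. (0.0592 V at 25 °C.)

The hydrogen couple is the cathode, so E°_cell = 0.44 V; n = 2.
[H⁺] = 10^(−4.89) = 1.3 × 10^-5 M, and Q = [Fe²⁺]·P(H₂) / [H⁺]^2 = 3.2 × 10^9.
E = E° − (0.0592/2) log Q = 0.44 − (0.0592/2)(9.505) = 0.159 V.

0.16 V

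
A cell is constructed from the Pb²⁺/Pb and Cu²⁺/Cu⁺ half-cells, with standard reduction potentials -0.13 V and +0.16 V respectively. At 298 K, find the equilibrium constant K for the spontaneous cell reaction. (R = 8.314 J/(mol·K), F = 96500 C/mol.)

E°_cell = +0.16 − (-0.13) = 0.29 V, with n = 2 electrons transferred.
At equilibrium E = 0, so the Nernst equation gives ln K = nFE°/RT = (2)(96500)(0.29)/((8.314)(298)) = 22.59.
K = e^22.59 = 6.5 × 10^9.

6.5 × 10^9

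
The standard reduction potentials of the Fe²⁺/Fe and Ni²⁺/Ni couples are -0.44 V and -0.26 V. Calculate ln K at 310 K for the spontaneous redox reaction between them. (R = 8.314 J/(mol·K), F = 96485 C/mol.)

E°_cell = -0.26 − (-0.44) = 0.18 V, with n = 2 electrons transferred.
At equilibrium E = 0, so the Nernst equation gives ln K = nFE°/RT = (2)(96485)(0.18)/((8.314)(310)) = 13.48.

ln K = 13.5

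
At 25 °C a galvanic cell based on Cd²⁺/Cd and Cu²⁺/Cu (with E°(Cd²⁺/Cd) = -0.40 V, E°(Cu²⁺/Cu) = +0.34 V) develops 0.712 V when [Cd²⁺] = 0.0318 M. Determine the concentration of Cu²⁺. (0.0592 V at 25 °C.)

From the Nernst equation, log Q = n(E° − E)/0.0592 = 2(0.74 − 0.712)/0.0592 = 0.946, so Q = 8.83.
With Q = [Cd²⁺]/[Cu²⁺] and the known concentrations, [Cu²⁺] in the denominator gives [Cu²⁺] = 0.0036 M.

0.0036 M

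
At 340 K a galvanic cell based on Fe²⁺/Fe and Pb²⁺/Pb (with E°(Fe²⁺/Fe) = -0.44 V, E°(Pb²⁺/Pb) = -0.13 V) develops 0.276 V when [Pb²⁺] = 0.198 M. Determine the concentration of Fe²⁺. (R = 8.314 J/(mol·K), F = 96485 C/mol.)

2.0 M

From the Nernst equation, ln Q = nF(E° − E)/RT = 2×96485×(0.31 − 0.276)/(8.314×340) = 2.321, so Q = 10.2.
With Q = [Fe²⁺]/[Pb²⁺] and the known concentrations, [Fe²⁺] in the numerator gives [Fe²⁺] = 2.0 M.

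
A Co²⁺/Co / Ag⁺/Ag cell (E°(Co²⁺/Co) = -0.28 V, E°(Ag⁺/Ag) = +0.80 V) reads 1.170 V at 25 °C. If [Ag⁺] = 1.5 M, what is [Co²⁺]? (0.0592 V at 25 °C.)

0.002 M

From the Nernst equation, log Q = n(E° − E)/0.0592 = 2(1.08 − 1.170)/0.0592 = -3.041, so Q = 9.11 × 10^-4.
With Q = [Co²⁺]/[Ag⁺]^2 and the known concentrations, [Co²⁺] in the numerator gives [Co²⁺] = 0.002 M.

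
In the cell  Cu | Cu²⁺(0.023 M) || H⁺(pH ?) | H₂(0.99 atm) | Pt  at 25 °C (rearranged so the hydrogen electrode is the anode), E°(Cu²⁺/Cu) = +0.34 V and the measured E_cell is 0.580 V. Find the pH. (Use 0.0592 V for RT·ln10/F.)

E°_cell = 0.34 V and n = 2.
log Q = n(E° − E)/0.0592 = 2×(0.34 − 0.580)/0.0592 = -8.108.
With Q = [H⁺]^2 / ([Cu²⁺]·P(H₂)), solving for [H⁺] gives log[H⁺] = -4.875, so pH = 4.88.

pH = 4.88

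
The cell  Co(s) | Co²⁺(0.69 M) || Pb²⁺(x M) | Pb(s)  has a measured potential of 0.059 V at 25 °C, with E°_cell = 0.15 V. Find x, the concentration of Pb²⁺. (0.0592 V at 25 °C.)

From the Nernst equation, log Q = n(E° − E)/0.0592 = 2(0.15 − 0.059)/0.0592 = 3.074, so Q = 1190.
With Q = [Co²⁺]/[Pb²⁺] and the known concentrations, [Pb²⁺] in the denominator gives [Pb²⁺] = 5.8 × 10^-4 M.

5.8 × 10^-4 M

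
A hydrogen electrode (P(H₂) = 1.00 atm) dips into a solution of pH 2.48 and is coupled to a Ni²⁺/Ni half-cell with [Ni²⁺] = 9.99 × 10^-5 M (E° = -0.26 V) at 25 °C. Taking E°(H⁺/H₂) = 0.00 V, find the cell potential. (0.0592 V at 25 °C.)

0.23 V

The hydrogen couple is the cathode, so E°_cell = 0.26 V; n = 2.
[H⁺] = 10^(−2.48) = 0.0033 M, and Q = [Ni²⁺]·P(H₂) / [H⁺]^2 = 9.11.
E = E° − (0.0592/2) log Q = 0.26 − (0.0592/2)(0.960) = 0.232 V.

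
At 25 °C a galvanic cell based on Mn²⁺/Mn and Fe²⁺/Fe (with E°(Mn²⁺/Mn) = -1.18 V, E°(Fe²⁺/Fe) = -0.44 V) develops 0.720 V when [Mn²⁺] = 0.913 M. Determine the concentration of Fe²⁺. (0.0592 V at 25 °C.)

From the Nernst equation, log Q = n(E° − E)/0.0592 = 2(0.74 − 0.720)/0.0592 = 0.676, so Q = 4.74.
With Q = [Mn²⁺]/[Fe²⁺] and the known concentrations, [Fe²⁺] in the denominator gives [Fe²⁺] = 0.19 M.

0.19 M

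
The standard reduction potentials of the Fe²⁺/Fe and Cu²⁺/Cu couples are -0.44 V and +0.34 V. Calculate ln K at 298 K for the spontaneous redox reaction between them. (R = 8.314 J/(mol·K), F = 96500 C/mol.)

ln K = 60.8

E°_cell = +0.34 − (-0.44) = 0.78 V, with n = 2 electrons transferred.
At equilibrium E = 0, so the Nernst equation gives ln K = nFE°/RT = (2)(96500)(0.78)/((8.314)(298)) = 60.76.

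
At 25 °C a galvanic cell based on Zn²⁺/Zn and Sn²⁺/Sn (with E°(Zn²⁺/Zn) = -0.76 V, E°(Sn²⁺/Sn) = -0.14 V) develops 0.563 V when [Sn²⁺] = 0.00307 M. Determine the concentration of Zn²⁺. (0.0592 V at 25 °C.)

From the Nernst equation, log Q = n(E° − E)/0.0592 = 2(0.62 − 0.563)/0.0592 = 1.926, so Q = 84.3.
With Q = [Zn²⁺]/[Sn²⁺] and the known concentrations, [Zn²⁺] in the numerator gives [Zn²⁺] = 0.26 M.

0.26 M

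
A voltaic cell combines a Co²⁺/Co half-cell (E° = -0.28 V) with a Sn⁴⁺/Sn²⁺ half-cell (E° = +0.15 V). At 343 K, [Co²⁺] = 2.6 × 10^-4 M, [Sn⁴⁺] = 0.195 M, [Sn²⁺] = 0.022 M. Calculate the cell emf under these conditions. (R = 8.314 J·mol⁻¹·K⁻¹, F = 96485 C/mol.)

The Sn⁴⁺/Sn²⁺ couple has the higher reduction potential and acts as the cathode, so E°_cell = +0.15 − (-0.28) = 0.43 V.
Balancing electrons gives n = 2; the reaction quotient is Q = [Co²⁺]·[Sn²⁺]/[Sn⁴⁺] = 2.93 × 10^-5.
E = E° − (RT/nF) ln Q = 0.43 − (8.314×343)/(2×96485) × (-10.437) = 0.430 + 0.154 = 0.584 V.

0.584 V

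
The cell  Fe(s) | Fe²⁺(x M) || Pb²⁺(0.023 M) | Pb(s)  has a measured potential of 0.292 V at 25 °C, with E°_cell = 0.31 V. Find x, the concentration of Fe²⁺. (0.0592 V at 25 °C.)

From the Nernst equation, log Q = n(E° − E)/0.0592 = 2(0.31 − 0.292)/0.0592 = 0.608, so Q = 4.06.
With Q = [Fe²⁺]/[Pb²⁺] and the known concentrations, [Fe²⁺] in the numerator gives [Fe²⁺] = 0.093 M.

0.093 M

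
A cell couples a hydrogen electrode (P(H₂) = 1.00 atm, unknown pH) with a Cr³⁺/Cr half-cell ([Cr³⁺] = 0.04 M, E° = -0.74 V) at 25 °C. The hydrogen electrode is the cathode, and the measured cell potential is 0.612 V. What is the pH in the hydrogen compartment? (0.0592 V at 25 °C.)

pH = 2.63

E°_cell = 0.74 V and n = 6.
log Q = n(E° − E)/0.0592 = 6×(0.74 − 0.612)/0.0592 = 12.973.
With Q = [Cr³⁺]^2·P(H₂)^3 / [H⁺]^6, solving for [H⁺] gives log[H⁺] = -2.628, so pH = 2.63.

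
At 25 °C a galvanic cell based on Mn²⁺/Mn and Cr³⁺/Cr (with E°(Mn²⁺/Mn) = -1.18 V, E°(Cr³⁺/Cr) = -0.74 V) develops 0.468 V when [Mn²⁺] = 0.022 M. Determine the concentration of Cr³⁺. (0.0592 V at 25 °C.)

0.086 M

From the Nernst equation, log Q = n(E° − E)/0.0592 = 6(0.44 − 0.468)/0.0592 = -2.838, so Q = 0.00145.
With Q = [Mn²⁺]^3/[Cr³⁺]^2 and the known concentrations, [Cr³⁺]^2 in the denominator gives [Cr³⁺] = 0.086 M.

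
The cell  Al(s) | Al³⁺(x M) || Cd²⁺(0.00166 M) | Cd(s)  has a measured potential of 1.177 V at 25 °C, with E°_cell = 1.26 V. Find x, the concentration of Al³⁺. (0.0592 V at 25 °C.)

1.1 M

From the Nernst equation, log Q = n(E° − E)/0.0592 = 6(1.26 − 1.177)/0.0592 = 8.412, so Q = 2.58 × 10^8.
With Q = [Al³⁺]^2/[Cd²⁺]^3 and the known concentrations, [Al³⁺]^2 in the numerator gives [Al³⁺] = 1.1 M.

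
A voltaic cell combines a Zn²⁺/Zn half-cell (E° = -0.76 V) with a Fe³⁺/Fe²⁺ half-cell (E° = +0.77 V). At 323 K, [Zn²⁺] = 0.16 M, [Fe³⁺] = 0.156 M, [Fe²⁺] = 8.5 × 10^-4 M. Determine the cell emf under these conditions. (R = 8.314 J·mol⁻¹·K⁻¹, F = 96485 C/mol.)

The Fe³⁺/Fe²⁺ couple has the higher reduction potential and acts as the cathode, so E°_cell = +0.77 − (-0.76) = 1.53 V.
Balancing electrons gives n = 2; the reaction quotient is Q = [Zn²⁺]·[Fe²⁺]^2/[Fe³⁺]^2 = 4.75 × 10^-6.
E = E° − (RT/nF) ln Q = 1.53 − (8.314×323)/(2×96485) × (-12.257) = 1.530 + 0.171 = 1.701 V.

1.70 V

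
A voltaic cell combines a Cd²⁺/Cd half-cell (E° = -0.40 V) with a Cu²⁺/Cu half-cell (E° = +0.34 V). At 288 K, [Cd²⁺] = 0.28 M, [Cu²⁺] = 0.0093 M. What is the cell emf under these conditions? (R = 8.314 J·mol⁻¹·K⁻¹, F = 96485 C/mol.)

The Cu²⁺/Cu couple has the higher reduction potential and acts as the cathode, so E°_cell = +0.34 − (-0.40) = 0.74 V.
Balancing electrons gives n = 2; the reaction quotient is Q = [Cd²⁺]/[Cu²⁺] = 30.1.
E = E° − (RT/nF) ln Q = 0.74 − (8.314×288)/(2×96485) × (3.405) = 0.740 − 0.042 = 0.698 V.

0.698 V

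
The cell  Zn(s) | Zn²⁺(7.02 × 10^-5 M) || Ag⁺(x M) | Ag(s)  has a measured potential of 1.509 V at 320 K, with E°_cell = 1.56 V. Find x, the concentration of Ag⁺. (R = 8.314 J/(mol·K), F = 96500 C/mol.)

0.0013 M

From the Nernst equation, ln Q = nF(E° − E)/RT = 2×96500×(1.56 − 1.509)/(8.314×320) = 3.700, so Q = 40.4.
With Q = [Zn²⁺]/[Ag⁺]^2 and the known concentrations, [Ag⁺]^2 in the denominator gives [Ag⁺] = 0.0013 M.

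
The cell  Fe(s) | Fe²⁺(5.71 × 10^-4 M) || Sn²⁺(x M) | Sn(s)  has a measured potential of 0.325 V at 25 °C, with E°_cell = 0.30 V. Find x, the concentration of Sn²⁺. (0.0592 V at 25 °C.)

From the Nernst equation, log Q = n(E° − E)/0.0592 = 2(0.30 − 0.325)/0.0592 = -0.845, so Q = 0.143.
With Q = [Fe²⁺]/[Sn²⁺] and the known concentrations, [Sn²⁺] in the denominator gives [Sn²⁺] = 0.004 M.

0.004 M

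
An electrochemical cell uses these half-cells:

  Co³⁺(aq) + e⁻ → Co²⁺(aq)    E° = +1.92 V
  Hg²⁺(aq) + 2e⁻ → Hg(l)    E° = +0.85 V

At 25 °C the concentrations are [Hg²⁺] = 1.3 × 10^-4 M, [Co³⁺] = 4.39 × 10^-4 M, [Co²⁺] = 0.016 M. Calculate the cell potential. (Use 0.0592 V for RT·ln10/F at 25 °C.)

The Co³⁺/Co²⁺ couple has the higher reduction potential and acts as the cathode, so E°_cell = +1.92 − (+0.85) = 1.07 V.
Balancing electrons gives n = 2; the reaction quotient is Q = [Hg²⁺]·[Co²⁺]^2/[Co³⁺]^2 = 0.173.
At 25 °C, E = E° − (0.0592/n) log Q = 1.07 − (0.0592/2)(-0.763) = 1.070 + 0.023 = 1.093 V.

1.09 V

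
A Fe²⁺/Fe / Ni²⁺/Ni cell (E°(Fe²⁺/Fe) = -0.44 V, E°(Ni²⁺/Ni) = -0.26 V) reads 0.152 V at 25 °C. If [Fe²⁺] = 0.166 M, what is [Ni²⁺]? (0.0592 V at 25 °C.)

0.019 M

From the Nernst equation, log Q = n(E° − E)/0.0592 = 2(0.18 − 0.152)/0.0592 = 0.946, so Q = 8.83.
With Q = [Fe²⁺]/[Ni²⁺] and the known concentrations, [Ni²⁺] in the denominator gives [Ni²⁺] = 0.019 M.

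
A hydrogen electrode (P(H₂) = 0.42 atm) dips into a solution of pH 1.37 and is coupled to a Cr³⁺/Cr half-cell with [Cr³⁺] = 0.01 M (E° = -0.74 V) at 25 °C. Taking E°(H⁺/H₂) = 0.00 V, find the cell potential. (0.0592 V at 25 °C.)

The hydrogen couple is the cathode, so E°_cell = 0.74 V; n = 6.
[H⁺] = 10^(−1.37) = 0.043 M, and Q = [Cr³⁺]^2·P(H₂)^3 / [H⁺]^6 = 1230.
E = E° − (0.0592/6) log Q = 0.74 − (0.0592/6)(3.090) = 0.710 V.

0.71 V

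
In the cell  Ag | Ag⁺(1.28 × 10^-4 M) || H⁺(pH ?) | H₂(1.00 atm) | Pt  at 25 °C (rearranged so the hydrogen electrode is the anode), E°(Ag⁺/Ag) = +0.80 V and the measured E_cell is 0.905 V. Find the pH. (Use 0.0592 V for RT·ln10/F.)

E°_cell = 0.80 V and n = 2.
log Q = n(E° − E)/0.0592 = 2×(0.80 − 0.905)/0.0592 = -3.547.
With Q = [H⁺]^2 / ([Ag⁺]^2·P(H₂)), solving for [H⁺] gives log[H⁺] = -5.666, so pH = 5.67.

pH = 5.67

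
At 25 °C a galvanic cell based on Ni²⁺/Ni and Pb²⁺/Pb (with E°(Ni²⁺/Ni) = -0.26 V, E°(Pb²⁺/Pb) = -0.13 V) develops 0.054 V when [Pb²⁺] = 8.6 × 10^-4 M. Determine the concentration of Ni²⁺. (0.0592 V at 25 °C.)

0.32 M

From the Nernst equation, log Q = n(E° − E)/0.0592 = 2(0.13 − 0.054)/0.0592 = 2.568, so Q = 369.
With Q = [Ni²⁺]/[Pb²⁺] and the known concentrations, [Ni²⁺] in the numerator gives [Ni²⁺] = 0.32 M.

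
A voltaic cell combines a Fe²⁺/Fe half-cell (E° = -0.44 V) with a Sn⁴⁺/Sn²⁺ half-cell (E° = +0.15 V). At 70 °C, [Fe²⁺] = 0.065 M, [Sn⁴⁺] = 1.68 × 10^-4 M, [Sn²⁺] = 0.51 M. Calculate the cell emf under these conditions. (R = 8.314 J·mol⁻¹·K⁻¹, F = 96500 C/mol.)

The Sn⁴⁺/Sn²⁺ couple has the higher reduction potential and acts as the cathode, so E°_cell = +0.15 − (-0.44) = 0.59 V.
Balancing electrons gives n = 2; the reaction quotient is Q = [Fe²⁺]·[Sn²⁺]/[Sn⁴⁺] = 197.
E = E° − (RT/nF) ln Q = 0.59 − (8.314×343)/(2×96500) × (5.285) = 0.590 − 0.078 = 0.512 V.

0.512 V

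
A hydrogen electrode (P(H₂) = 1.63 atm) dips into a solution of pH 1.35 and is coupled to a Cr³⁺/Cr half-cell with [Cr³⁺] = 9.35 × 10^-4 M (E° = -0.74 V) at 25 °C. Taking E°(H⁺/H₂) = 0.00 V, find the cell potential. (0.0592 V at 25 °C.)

0.71 V

The hydrogen couple is the cathode, so E°_cell = 0.74 V; n = 6.
[H⁺] = 10^(−1.35) = 0.045 M, and Q = [Cr³⁺]^2·P(H₂)^3 / [H⁺]^6 = 477.
E = E° − (0.0592/6) log Q = 0.74 − (0.0592/6)(2.678) = 0.714 V.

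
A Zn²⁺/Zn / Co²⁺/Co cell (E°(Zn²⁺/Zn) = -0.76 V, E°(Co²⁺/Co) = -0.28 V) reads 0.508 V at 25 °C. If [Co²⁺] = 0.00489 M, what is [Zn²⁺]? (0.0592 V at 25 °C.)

5.5 × 10^-4 M

From the Nernst equation, log Q = n(E° − E)/0.0592 = 2(0.48 − 0.508)/0.0592 = -0.946, so Q = 0.113.
With Q = [Zn²⁺]/[Co²⁺] and the known concentrations, [Zn²⁺] in the numerator gives [Zn²⁺] = 5.5 × 10^-4 M.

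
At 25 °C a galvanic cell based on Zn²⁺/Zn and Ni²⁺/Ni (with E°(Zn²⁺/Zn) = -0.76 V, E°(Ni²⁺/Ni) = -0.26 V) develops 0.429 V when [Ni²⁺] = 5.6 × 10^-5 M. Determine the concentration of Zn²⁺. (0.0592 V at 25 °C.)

From the Nernst equation, log Q = n(E° − E)/0.0592 = 2(0.50 − 0.429)/0.0592 = 2.399, so Q = 250.
With Q = [Zn²⁺]/[Ni²⁺] and the known concentrations, [Zn²⁺] in the numerator gives [Zn²⁺] = 0.014 M.

0.014 M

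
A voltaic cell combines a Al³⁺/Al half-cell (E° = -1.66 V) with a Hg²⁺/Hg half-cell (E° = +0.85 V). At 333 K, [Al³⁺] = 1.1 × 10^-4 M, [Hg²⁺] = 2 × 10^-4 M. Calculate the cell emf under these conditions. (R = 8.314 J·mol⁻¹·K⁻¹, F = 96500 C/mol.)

2.47 V

The Hg²⁺/Hg couple has the higher reduction potential and acts as the cathode, so E°_cell = +0.85 − (-1.66) = 2.51 V.
Balancing electrons gives n = 6; the reaction quotient is Q = [Al³⁺]^2/[Hg²⁺]^3 = 1510.
E = E° − (RT/nF) ln Q = 2.51 − (8.314×333)/(6×96500) × (7.322) = 2.510 − 0.035 = 2.475 V.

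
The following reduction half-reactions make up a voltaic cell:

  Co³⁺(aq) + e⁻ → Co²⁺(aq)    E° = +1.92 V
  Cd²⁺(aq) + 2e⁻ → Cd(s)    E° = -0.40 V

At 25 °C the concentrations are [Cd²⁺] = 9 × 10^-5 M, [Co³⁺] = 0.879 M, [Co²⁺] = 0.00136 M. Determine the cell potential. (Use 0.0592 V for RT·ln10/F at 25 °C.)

2.61 V

The Co³⁺/Co²⁺ couple has the higher reduction potential and acts as the cathode, so E°_cell = +1.92 − (-0.40) = 2.32 V.
Balancing electrons gives n = 2; the reaction quotient is Q = [Cd²⁺]·[Co²⁺]^2/[Co³⁺]^2 = 2.15 × 10^-10.
At 25 °C, E = E° − (0.0592/n) log Q = 2.32 − (0.0592/2)(-9.667) = 2.320 + 0.286 = 2.606 V.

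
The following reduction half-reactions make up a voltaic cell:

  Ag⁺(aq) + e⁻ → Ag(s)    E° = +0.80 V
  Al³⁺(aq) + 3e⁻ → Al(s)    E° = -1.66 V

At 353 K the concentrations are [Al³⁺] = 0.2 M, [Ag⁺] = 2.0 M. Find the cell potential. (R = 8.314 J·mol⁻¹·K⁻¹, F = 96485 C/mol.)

The Ag⁺/Ag couple has the higher reduction potential and acts as the cathode, so E°_cell = +0.80 − (-1.66) = 2.46 V.
Balancing electrons gives n = 3; the reaction quotient is Q = [Al³⁺]/[Ag⁺]^3 = 0.0250.
E = E° − (RT/nF) ln Q = 2.46 − (8.314×353)/(3×96485) × (-3.689) = 2.460 + 0.037 = 2.497 V.

2.50 V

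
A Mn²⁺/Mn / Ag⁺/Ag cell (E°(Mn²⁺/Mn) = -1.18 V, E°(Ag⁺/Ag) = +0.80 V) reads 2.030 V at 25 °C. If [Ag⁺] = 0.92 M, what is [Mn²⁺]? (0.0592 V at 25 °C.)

0.017 M

From the Nernst equation, log Q = n(E° − E)/0.0592 = 2(1.98 − 2.030)/0.0592 = -1.689, so Q = 0.0205.
With Q = [Mn²⁺]/[Ag⁺]^2 and the known concentrations, [Mn²⁺] in the numerator gives [Mn²⁺] = 0.017 M.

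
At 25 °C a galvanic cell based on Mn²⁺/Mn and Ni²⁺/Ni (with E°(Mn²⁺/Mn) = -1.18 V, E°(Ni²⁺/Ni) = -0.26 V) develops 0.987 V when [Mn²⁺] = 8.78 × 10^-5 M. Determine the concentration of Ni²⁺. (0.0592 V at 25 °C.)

0.016 M

From the Nernst equation, log Q = n(E° − E)/0.0592 = 2(0.92 − 0.987)/0.0592 = -2.264, so Q = 0.00545.
With Q = [Mn²⁺]/[Ni²⁺] and the known concentrations, [Ni²⁺] in the denominator gives [Ni²⁺] = 0.016 M.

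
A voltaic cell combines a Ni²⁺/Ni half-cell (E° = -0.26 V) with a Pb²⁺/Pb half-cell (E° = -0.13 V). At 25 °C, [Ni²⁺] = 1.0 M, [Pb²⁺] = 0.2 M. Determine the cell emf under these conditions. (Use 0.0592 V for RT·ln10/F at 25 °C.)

The Pb²⁺/Pb couple has the higher reduction potential and acts as the cathode, so E°_cell = -0.13 − (-0.26) = 0.13 V.
Balancing electrons gives n = 2; the reaction quotient is Q = [Ni²⁺]/[Pb²⁺] = 5.00.
At 25 °C, E = E° − (0.0592/n) log Q = 0.13 − (0.0592/2)(0.699) = 0.130 − 0.021 = 0.109 V.

0.109 V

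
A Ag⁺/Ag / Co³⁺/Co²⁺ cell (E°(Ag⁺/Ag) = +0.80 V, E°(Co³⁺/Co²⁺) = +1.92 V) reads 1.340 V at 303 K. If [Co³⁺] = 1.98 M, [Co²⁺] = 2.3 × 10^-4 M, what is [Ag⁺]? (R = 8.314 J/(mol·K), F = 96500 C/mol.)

1.9 M

From the Nernst equation, ln Q = nF(E° − E)/RT = 1×96500×(1.12 − 1.340)/(8.314×303) = -8.427, so Q = 2.19 × 10^-4.
With Q = [Ag⁺]·[Co²⁺]/[Co³⁺] and the known concentrations, [Ag⁺] in the numerator gives [Ag⁺] = 1.9 M.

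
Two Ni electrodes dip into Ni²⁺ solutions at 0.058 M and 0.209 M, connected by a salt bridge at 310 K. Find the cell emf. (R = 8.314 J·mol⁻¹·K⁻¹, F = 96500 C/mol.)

0.017 V

Both half-cells are Ni²⁺/Ni, so E°_cell = 0. The concentrated side is the cathode; the cell reaction moves Ni²⁺ from high to low concentration with n = 2.
Q = [Ni²⁺]_dilute/[Ni²⁺]_conc = 0.058/0.209 = 0.278.
E = 0 − (RT/nF) ln Q = −((8.314×310)/(2×96500))(-1.282) = 0.0171 V.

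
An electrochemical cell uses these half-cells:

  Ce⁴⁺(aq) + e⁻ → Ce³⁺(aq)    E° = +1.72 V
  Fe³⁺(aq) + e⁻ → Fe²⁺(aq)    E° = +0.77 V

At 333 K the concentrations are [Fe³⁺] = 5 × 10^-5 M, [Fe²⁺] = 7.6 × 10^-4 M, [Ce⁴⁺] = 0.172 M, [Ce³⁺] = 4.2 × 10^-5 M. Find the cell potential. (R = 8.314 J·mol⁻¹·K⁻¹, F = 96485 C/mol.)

1.27 V

The Ce⁴⁺/Ce³⁺ couple has the higher reduction potential and acts as the cathode, so E°_cell = +1.72 − (+0.77) = 0.95 V.
Balancing electrons gives n = 1; the reaction quotient is Q = [Fe³⁺]·[Ce³⁺]/([Fe²⁺]·[Ce⁴⁺]) = 1.61 × 10^-5.
E = E° − (RT/nF) ln Q = 0.95 − (8.314×333)/(1×96485) × (-11.039) = 0.950 + 0.317 = 1.267 V.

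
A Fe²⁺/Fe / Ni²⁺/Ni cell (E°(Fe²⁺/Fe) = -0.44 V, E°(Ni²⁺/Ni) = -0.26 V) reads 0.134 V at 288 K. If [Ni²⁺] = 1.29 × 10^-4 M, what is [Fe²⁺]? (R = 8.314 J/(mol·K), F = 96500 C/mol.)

0.0053 M

From the Nernst equation, ln Q = nF(E° − E)/RT = 2×96500×(0.18 − 0.134)/(8.314×288) = 3.708, so Q = 40.8.
With Q = [Fe²⁺]/[Ni²⁺] and the known concentrations, [Fe²⁺] in the numerator gives [Fe²⁺] = 0.0053 M.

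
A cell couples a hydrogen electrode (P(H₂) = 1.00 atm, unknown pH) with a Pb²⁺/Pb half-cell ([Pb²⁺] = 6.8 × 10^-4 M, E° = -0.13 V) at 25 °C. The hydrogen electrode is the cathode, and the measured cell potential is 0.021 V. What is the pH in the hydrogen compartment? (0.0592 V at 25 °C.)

E°_cell = 0.13 V and n = 2.
log Q = n(E° − E)/0.0592 = 2×(0.13 − 0.021)/0.0592 = 3.682.
With Q = [Pb²⁺]·P(H₂) / [H⁺]^2, solving for [H⁺] gives log[H⁺] = -3.425, so pH = 3.42.

pH = 3.42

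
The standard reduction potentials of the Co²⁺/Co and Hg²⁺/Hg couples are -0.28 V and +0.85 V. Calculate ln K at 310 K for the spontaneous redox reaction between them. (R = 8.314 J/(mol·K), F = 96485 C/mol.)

E°_cell = +0.85 − (-0.28) = 1.13 V, with n = 2 electrons transferred.
At equilibrium E = 0, so the Nernst equation gives ln K = nFE°/RT = (2)(96485)(1.13)/((8.314)(310)) = 84.61.

ln K = 84.6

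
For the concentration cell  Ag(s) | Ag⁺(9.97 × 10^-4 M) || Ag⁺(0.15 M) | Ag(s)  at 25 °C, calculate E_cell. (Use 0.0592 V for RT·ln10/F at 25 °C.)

Both half-cells are Ag⁺/Ag, so E°_cell = 0. The concentrated side is the cathode; the cell reaction moves Ag⁺ from high to low concentration with n = 1.
Q = [Ag⁺]_dilute/[Ag⁺]_conc = 9.97 × 10^-4/0.15 = 0.00665.
E = 0 − (0.0592/1) log Q = −(0.0592/1)(-2.177) = 0.1289 V.

0.13 V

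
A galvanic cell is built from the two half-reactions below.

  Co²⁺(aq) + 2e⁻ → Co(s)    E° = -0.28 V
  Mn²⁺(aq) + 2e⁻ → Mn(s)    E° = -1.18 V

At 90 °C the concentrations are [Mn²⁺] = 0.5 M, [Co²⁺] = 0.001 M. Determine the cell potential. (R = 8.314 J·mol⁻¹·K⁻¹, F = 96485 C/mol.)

0.803 V

The Co²⁺/Co couple has the higher reduction potential and acts as the cathode, so E°_cell = -0.28 − (-1.18) = 0.90 V.
Balancing electrons gives n = 2; the reaction quotient is Q = [Mn²⁺]/[Co²⁺] = 500.
E = E° − (RT/nF) ln Q = 0.90 − (8.314×363)/(2×96485) × (6.215) = 0.900 − 0.097 = 0.803 V.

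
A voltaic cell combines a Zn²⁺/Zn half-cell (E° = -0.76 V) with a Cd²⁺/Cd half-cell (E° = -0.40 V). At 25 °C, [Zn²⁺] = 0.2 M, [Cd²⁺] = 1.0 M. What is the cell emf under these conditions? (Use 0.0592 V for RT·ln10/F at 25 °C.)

The Cd²⁺/Cd couple has the higher reduction potential and acts as the cathode, so E°_cell = -0.40 − (-0.76) = 0.36 V.
Balancing electrons gives n = 2; the reaction quotient is Q = [Zn²⁺]/[Cd²⁺] = 0.200.
At 25 °C, E = E° − (0.0592/n) log Q = 0.36 − (0.0592/2)(-0.699) = 0.360 + 0.021 = 0.381 V.

0.381 V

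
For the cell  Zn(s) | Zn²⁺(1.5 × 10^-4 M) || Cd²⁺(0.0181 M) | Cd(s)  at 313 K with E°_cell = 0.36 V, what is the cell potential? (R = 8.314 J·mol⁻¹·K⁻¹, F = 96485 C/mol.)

Balancing electrons gives n = 2; the reaction quotient is Q = [Zn²⁺]/[Cd²⁺] = 0.00829.
E = E° − (RT/nF) ln Q = 0.36 − (8.314×313)/(2×96485) × (-4.793) = 0.360 + 0.065 = 0.425 V.

0.425 V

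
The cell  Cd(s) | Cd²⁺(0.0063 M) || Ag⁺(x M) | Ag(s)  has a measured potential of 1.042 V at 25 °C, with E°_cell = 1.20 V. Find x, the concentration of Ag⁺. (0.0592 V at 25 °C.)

From the Nernst equation, log Q = n(E° − E)/0.0592 = 2(1.20 − 1.042)/0.0592 = 5.338, so Q = 2.18 × 10^5.
With Q = [Cd²⁺]/[Ag⁺]^2 and the known concentrations, [Ag⁺]^2 in the denominator gives [Ag⁺] = 1.7 × 10^-4 M.

1.7 × 10^-4 M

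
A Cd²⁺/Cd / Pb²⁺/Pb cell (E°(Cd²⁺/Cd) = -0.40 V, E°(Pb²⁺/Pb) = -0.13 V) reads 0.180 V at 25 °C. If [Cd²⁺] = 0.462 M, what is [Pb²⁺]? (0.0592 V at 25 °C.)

4.2 × 10^-4 M

From the Nernst equation, log Q = n(E° − E)/0.0592 = 2(0.27 − 0.180)/0.0592 = 3.041, so Q = 1100.
With Q = [Cd²⁺]/[Pb²⁺] and the known concentrations, [Pb²⁺] in the denominator gives [Pb²⁺] = 4.2 × 10^-4 M.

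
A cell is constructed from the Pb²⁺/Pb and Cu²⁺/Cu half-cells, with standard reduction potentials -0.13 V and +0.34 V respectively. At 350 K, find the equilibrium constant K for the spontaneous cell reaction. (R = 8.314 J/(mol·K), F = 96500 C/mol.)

3.5 × 10^13

E°_cell = +0.34 − (-0.13) = 0.47 V, with n = 2 electrons transferred.
At equilibrium E = 0, so the Nernst equation gives ln K = nFE°/RT = (2)(96500)(0.47)/((8.314)(350)) = 31.17.
K = e^31.17 = 3.5 × 10^13.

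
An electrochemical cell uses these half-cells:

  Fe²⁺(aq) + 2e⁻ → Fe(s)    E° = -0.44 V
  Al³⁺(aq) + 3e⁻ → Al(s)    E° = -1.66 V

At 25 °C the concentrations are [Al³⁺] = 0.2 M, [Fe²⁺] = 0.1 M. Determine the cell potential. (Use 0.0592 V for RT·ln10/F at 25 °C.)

The Fe²⁺/Fe couple has the higher reduction potential and acts as the cathode, so E°_cell = -0.44 − (-1.66) = 1.22 V.
Balancing electrons gives n = 6; the reaction quotient is Q = [Al³⁺]^2/[Fe²⁺]^3 = 40.0.
At 25 °C, E = E° − (0.0592/n) log Q = 1.22 − (0.0592/6)(1.602) = 1.220 − 0.016 = 1.204 V.

1.20 V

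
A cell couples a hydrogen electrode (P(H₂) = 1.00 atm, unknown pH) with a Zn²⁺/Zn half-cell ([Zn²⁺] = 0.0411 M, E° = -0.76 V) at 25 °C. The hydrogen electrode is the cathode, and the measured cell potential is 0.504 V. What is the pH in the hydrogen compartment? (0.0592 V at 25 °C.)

E°_cell = 0.76 V and n = 2.
log Q = n(E° − E)/0.0592 = 2×(0.76 − 0.504)/0.0592 = 8.649.
With Q = [Zn²⁺]·P(H₂) / [H⁺]^2, solving for [H⁺] gives log[H⁺] = -5.017, so pH = 5.02.

pH = 5.02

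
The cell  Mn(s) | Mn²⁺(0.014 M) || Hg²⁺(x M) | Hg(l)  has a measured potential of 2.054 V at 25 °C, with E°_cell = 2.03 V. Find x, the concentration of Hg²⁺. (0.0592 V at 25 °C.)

0.091 M

From the Nernst equation, log Q = n(E° − E)/0.0592 = 2(2.03 − 2.054)/0.0592 = -0.811, so Q = 0.155.
With Q = [Mn²⁺]/[Hg²⁺] and the known concentrations, [Hg²⁺] in the denominator gives [Hg²⁺] = 0.091 M.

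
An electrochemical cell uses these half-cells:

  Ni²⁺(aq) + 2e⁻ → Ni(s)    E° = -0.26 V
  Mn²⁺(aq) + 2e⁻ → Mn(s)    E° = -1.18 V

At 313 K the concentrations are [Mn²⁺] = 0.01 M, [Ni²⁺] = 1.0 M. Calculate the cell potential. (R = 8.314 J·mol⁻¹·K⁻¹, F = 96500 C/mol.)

The Ni²⁺/Ni couple has the higher reduction potential and acts as the cathode, so E°_cell = -0.26 − (-1.18) = 0.92 V.
Balancing electrons gives n = 2; the reaction quotient is Q = [Mn²⁺]/[Ni²⁺] = 0.0100.
E = E° − (RT/nF) ln Q = 0.92 − (8.314×313)/(2×96500) × (-4.605) = 0.920 + 0.062 = 0.982 V.

0.982 V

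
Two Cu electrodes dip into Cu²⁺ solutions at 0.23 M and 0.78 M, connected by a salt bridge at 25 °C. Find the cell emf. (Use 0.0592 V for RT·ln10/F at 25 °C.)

Both half-cells are Cu²⁺/Cu, so E°_cell = 0. The concentrated side is the cathode; the cell reaction moves Cu²⁺ from high to low concentration with n = 2.
Q = [Cu²⁺]_dilute/[Cu²⁺]_conc = 0.23/0.78 = 0.295.
E = 0 − (0.0592/2) log Q = −(0.0592/2)(-0.530) = 0.0157 V.

0.016 V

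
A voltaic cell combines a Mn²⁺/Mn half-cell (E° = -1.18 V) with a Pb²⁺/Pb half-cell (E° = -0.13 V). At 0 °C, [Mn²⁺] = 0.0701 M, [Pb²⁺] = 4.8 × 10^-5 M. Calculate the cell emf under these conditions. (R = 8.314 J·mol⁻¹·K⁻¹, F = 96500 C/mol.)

The Pb²⁺/Pb couple has the higher reduction potential and acts as the cathode, so E°_cell = -0.13 − (-1.18) = 1.05 V.
Balancing electrons gives n = 2; the reaction quotient is Q = [Mn²⁺]/[Pb²⁺] = 1460.
E = E° − (RT/nF) ln Q = 1.05 − (8.314×273)/(2×96500) × (7.286) = 1.050 − 0.086 = 0.964 V.

0.964 V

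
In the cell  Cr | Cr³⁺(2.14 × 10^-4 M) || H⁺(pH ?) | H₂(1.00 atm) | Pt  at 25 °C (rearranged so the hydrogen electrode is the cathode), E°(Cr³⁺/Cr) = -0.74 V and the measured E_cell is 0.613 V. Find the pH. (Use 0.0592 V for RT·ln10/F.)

pH = 3.37

E°_cell = 0.74 V and n = 6.
log Q = n(E° − E)/0.0592 = 6×(0.74 − 0.613)/0.0592 = 12.872.
With Q = [Cr³⁺]^2·P(H₂)^3 / [H⁺]^6, solving for [H⁺] gives log[H⁺] = -3.368, so pH = 3.37.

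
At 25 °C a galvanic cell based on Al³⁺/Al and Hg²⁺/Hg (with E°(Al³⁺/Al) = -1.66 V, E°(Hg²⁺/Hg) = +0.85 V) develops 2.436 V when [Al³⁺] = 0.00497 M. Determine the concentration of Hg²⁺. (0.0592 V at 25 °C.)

9.2 × 10^-5 M

From the Nernst equation, log Q = n(E° − E)/0.0592 = 6(2.51 − 2.436)/0.0592 = 7.500, so Q = 3.16 × 10^7.
With Q = [Al³⁺]^2/[Hg²⁺]^3 and the known concentrations, [Hg²⁺]^3 in the denominator gives [Hg²⁺] = 9.2 × 10^-5 M.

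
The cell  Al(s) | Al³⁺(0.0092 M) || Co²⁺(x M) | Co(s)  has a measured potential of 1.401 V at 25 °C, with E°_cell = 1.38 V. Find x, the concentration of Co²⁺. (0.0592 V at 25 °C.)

From the Nernst equation, log Q = n(E° − E)/0.0592 = 6(1.38 − 1.401)/0.0592 = -2.128, so Q = 0.00744.
With Q = [Al³⁺]^2/[Co²⁺]^3 and the known concentrations, [Co²⁺]^3 in the denominator gives [Co²⁺] = 0.22 M.

0.22 M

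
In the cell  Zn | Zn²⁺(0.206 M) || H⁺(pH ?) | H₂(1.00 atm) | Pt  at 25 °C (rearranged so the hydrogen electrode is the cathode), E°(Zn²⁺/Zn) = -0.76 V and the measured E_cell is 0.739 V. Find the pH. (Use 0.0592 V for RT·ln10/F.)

pH = 0.70

E°_cell = 0.76 V and n = 2.
log Q = n(E° − E)/0.0592 = 2×(0.76 − 0.739)/0.0592 = 0.709.
With Q = [Zn²⁺]·P(H₂) / [H⁺]^2, solving for [H⁺] gives log[H⁺] = -0.698, so pH = 0.70.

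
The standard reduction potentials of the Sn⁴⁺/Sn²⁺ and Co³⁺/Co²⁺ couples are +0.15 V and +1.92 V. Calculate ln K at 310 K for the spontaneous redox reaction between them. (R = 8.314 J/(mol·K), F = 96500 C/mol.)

E°_cell = +1.92 − (+0.15) = 1.77 V, with n = 2 electrons transferred.
At equilibrium E = 0, so the Nernst equation gives ln K = nFE°/RT = (2)(96500)(1.77)/((8.314)(310)) = 132.54.

ln K = 132.5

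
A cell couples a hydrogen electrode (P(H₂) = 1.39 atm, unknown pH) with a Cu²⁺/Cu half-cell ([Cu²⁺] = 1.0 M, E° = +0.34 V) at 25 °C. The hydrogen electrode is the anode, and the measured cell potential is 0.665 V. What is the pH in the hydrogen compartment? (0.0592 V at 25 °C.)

E°_cell = 0.34 V and n = 2.
log Q = n(E° − E)/0.0592 = 2×(0.34 − 0.665)/0.0592 = -10.980.
With Q = [H⁺]^2 / ([Cu²⁺]·P(H₂)), solving for [H⁺] gives log[H⁺] = -5.418, so pH = 5.42.

pH = 5.42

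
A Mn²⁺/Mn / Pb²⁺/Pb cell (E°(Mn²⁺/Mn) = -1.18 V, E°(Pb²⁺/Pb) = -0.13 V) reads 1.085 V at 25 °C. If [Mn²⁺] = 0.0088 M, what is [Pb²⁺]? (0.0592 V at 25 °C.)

From the Nernst equation, log Q = n(E° − E)/0.0592 = 2(1.05 − 1.085)/0.0592 = -1.182, so Q = 0.0657.
With Q = [Mn²⁺]/[Pb²⁺] and the known concentrations, [Pb²⁺] in the denominator gives [Pb²⁺] = 0.13 M.

0.13 M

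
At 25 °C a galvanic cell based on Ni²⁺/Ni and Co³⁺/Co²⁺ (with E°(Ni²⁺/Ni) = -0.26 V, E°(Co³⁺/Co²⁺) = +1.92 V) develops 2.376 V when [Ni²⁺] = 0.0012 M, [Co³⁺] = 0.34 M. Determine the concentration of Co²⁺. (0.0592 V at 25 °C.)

From the Nernst equation, log Q = n(E° − E)/0.0592 = 2(2.18 − 2.376)/0.0592 = -6.622, so Q = 2.39 × 10^-7.
With Q = [Ni²⁺]·[Co²⁺]^2/[Co³⁺]^2 and the known concentrations, [Co²⁺]^2 in the numerator gives [Co²⁺] = 0.0048 M.

0.0048 M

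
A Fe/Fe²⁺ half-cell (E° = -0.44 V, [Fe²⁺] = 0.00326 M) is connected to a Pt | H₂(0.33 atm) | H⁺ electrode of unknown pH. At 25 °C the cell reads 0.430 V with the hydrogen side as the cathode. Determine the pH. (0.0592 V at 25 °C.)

E°_cell = 0.44 V and n = 2.
log Q = n(E° − E)/0.0592 = 2×(0.44 − 0.430)/0.0592 = 0.338.
With Q = [Fe²⁺]·P(H₂) / [H⁺]^2, solving for [H⁺] gives log[H⁺] = -1.653, so pH = 1.65.

pH = 1.65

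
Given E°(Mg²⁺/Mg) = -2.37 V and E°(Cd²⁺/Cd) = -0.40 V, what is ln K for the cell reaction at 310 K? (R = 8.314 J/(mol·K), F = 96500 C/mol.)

E°_cell = -0.40 − (-2.37) = 1.97 V, with n = 2 electrons transferred.
At equilibrium E = 0, so the Nernst equation gives ln K = nFE°/RT = (2)(96500)(1.97)/((8.314)(310)) = 147.52.

ln K = 147.5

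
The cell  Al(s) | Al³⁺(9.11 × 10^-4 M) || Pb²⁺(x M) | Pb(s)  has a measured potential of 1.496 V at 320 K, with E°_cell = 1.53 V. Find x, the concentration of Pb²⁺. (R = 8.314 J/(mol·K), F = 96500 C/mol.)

From the Nernst equation, ln Q = nF(E° − E)/RT = 6×96500×(1.53 − 1.496)/(8.314×320) = 7.399, so Q = 1640.
With Q = [Al³⁺]^2/[Pb²⁺]^3 and the known concentrations, [Pb²⁺]^3 in the denominator gives [Pb²⁺] = 8 × 10^-4 M.

8 × 10^-4 M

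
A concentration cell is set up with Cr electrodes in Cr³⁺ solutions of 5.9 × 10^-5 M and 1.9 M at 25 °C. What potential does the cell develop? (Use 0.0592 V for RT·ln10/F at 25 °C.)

Both half-cells are Cr³⁺/Cr, so E°_cell = 0. The concentrated side is the cathode; the cell reaction moves Cr³⁺ from high to low concentration with n = 3.
Q = [Cr³⁺]_dilute/[Cr³⁺]_conc = 5.9 × 10^-5/1.9 = 3.11 × 10^-5.
E = 0 − (0.0592/3) log Q = −(0.0592/3)(-4.508) = 0.0890 V.

0.089 V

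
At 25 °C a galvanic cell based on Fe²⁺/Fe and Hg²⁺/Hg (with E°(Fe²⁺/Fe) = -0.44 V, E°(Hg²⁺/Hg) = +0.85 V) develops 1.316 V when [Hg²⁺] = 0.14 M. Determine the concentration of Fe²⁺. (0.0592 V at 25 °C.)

0.019 M

From the Nernst equation, log Q = n(E° − E)/0.0592 = 2(1.29 − 1.316)/0.0592 = -0.878, so Q = 0.132.
With Q = [Fe²⁺]/[Hg²⁺] and the known concentrations, [Fe²⁺] in the numerator gives [Fe²⁺] = 0.019 M.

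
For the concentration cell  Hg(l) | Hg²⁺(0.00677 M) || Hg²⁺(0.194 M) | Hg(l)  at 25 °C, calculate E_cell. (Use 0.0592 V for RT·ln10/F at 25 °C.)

0.043 V

Both half-cells are Hg²⁺/Hg, so E°_cell = 0. The concentrated side is the cathode; the cell reaction moves Hg²⁺ from high to low concentration with n = 2.
Q = [Hg²⁺]_dilute/[Hg²⁺]_conc = 0.00677/0.194 = 0.0349.
E = 0 − (0.0592/2) log Q = −(0.0592/2)(-1.457) = 0.0431 V.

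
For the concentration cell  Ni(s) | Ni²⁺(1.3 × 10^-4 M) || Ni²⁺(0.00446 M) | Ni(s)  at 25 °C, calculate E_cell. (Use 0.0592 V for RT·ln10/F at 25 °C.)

0.045 V

Both half-cells are Ni²⁺/Ni, so E°_cell = 0. The concentrated side is the cathode; the cell reaction moves Ni²⁺ from high to low concentration with n = 2.
Q = [Ni²⁺]_dilute/[Ni²⁺]_conc = 1.3 × 10^-4/0.00446 = 0.0291.
E = 0 − (0.0592/2) log Q = −(0.0592/2)(-1.535) = 0.0454 V.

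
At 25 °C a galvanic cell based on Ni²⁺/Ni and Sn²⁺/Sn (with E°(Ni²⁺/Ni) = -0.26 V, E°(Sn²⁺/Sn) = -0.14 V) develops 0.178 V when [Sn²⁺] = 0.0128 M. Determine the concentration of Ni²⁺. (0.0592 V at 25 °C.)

From the Nernst equation, log Q = n(E° − E)/0.0592 = 2(0.12 − 0.178)/0.0592 = -1.959, so Q = 0.0110.
With Q = [Ni²⁺]/[Sn²⁺] and the known concentrations, [Ni²⁺] in the numerator gives [Ni²⁺] = 1.4 × 10^-4 M.

1.4 × 10^-4 M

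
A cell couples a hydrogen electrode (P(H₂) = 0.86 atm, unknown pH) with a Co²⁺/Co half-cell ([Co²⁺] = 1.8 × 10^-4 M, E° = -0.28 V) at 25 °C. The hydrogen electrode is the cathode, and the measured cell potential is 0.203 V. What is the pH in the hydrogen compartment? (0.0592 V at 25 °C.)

pH = 3.21

E°_cell = 0.28 V and n = 2.
log Q = n(E° − E)/0.0592 = 2×(0.28 − 0.203)/0.0592 = 2.601.
With Q = [Co²⁺]·P(H₂) / [H⁺]^2, solving for [H⁺] gives log[H⁺] = -3.206, so pH = 3.21.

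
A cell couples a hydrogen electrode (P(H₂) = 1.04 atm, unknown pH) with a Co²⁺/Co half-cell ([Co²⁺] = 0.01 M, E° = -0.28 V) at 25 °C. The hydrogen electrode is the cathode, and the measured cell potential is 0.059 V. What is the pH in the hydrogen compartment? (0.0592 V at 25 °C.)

E°_cell = 0.28 V and n = 2.
log Q = n(E° − E)/0.0592 = 2×(0.28 − 0.059)/0.0592 = 7.466.
With Q = [Co²⁺]·P(H₂) / [H⁺]^2, solving for [H⁺] gives log[H⁺] = -4.725, so pH = 4.72.

pH = 4.72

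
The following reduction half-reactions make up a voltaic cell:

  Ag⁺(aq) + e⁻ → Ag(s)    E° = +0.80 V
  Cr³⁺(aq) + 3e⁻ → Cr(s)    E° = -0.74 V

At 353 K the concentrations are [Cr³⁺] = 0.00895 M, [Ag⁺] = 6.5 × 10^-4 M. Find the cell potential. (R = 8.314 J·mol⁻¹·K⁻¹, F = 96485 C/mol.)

1.36 V

The Ag⁺/Ag couple has the higher reduction potential and acts as the cathode, so E°_cell = +0.80 − (-0.74) = 1.54 V.
Balancing electrons gives n = 3; the reaction quotient is Q = [Cr³⁺]/[Ag⁺]^3 = 3.26 × 10^7.
E = E° − (RT/nF) ln Q = 1.54 − (8.314×353)/(3×96485) × (17.300) = 1.540 − 0.175 = 1.365 V.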